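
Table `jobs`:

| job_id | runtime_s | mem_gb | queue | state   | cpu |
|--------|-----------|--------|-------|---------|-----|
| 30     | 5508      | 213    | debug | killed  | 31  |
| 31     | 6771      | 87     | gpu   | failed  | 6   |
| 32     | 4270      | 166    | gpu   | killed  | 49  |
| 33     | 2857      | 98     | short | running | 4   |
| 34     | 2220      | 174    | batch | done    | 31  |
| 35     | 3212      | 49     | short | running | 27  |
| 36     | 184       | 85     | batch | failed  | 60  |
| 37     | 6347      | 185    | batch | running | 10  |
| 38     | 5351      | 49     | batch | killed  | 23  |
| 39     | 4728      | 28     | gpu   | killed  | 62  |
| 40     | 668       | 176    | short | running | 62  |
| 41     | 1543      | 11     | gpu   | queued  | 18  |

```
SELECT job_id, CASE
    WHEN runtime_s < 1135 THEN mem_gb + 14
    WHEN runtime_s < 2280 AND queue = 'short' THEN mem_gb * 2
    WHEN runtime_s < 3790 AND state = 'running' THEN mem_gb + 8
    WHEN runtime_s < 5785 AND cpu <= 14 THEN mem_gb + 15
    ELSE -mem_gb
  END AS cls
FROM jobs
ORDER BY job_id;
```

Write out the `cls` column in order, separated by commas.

-213, -87, -166, 106, -174, 57, 99, -185, -49, -28, 190, -11

job_id=30: ELSE → -213
job_id=31: ELSE → -87
job_id=32: ELSE → -166
job_id=33: runtime_s < 3790 AND state = 'running' → 106
job_id=34: ELSE → -174
job_id=35: runtime_s < 3790 AND state = 'running' → 57
job_id=36: runtime_s < 1135 → 99
job_id=37: ELSE → -185
job_id=38: ELSE → -49
job_id=39: ELSE → -28
job_id=40: runtime_s < 1135 → 190
job_id=41: ELSE → -11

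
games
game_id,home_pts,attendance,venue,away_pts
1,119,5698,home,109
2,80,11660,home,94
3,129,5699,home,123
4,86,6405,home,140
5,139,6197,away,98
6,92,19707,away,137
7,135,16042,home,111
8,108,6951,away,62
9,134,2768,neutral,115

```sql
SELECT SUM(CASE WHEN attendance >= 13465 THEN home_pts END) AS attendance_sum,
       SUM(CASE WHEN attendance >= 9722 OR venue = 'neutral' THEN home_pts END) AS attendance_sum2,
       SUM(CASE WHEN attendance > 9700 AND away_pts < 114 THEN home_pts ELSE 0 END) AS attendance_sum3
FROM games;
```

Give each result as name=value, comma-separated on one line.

attendance_sum=227, attendance_sum2=441, attendance_sum3=215

[attendance_sum: attendance >= 13465]
game_id=1: ✗
game_id=2: ✗
game_id=3: ✗
game_id=4: ✗
game_id=5: ✗
game_id=6: ✓ → 92
game_id=7: ✓ → 135
game_id=8: ✗
game_id=9: ✗
attendance_sum = 92 + 135 = 227
—
[attendance_sum2: attendance >= 9722 OR venue = 'neutral']
game_id=1: ✗
game_id=2: ✓ → 80
game_id=3: ✗
game_id=4: ✗
game_id=5: ✗
game_id=6: ✓ → 92
game_id=7: ✓ → 135
game_id=8: ✗
game_id=9: ✓ → 134
attendance_sum2 = 80 + 92 + 135 + 134 = 441
—
[attendance_sum3: attendance > 9700 AND away_pts < 114]
game_id=1: ✗
game_id=2: ✓ → 80
game_id=3: ✗
game_id=4: ✗
game_id=5: ✗
game_id=6: ✗
game_id=7: ✓ → 135
game_id=8: ✗
game_id=9: ✗
attendance_sum3 = 80 + 135 = 215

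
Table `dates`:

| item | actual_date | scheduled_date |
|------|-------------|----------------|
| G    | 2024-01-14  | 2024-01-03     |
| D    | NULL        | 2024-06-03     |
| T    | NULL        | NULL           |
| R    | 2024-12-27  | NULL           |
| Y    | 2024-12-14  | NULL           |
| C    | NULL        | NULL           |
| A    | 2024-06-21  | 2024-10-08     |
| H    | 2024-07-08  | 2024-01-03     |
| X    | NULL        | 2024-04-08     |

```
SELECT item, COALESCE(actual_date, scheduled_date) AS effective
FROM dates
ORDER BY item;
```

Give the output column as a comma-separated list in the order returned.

item=A: actual_date=2024-06-21 → 2024-06-21
item=C: actual_date=NULL, scheduled_date=NULL (all NULL) → NULL
item=D: actual_date=NULL, scheduled_date=2024-06-03 → 2024-06-03
item=G: actual_date=2024-01-14 → 2024-01-14
item=H: actual_date=2024-07-08 → 2024-07-08
item=R: actual_date=2024-12-27 → 2024-12-27
item=T: actual_date=NULL, scheduled_date=NULL (all NULL) → NULL
item=X: actual_date=NULL, scheduled_date=2024-04-08 → 2024-04-08
item=Y: actual_date=2024-12-14 → 2024-12-14

2024-06-21, NULL, 2024-06-03, 2024-01-14, 2024-07-08, 2024-12-27, NULL, 2024-04-08, 2024-12-14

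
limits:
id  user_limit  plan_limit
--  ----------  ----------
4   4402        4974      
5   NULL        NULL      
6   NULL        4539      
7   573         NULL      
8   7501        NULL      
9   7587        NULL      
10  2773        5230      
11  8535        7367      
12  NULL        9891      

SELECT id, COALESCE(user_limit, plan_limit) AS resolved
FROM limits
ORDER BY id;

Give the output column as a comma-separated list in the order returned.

4402, NULL, 4539, 573, 7501, 7587, 2773, 8535, 9891

id=4: user_limit=4402 → 4402
id=5: user_limit=NULL, plan_limit=NULL (all NULL) → NULL
id=6: user_limit=NULL, plan_limit=4539 → 4539
id=7: user_limit=573 → 573
id=8: user_limit=7501 → 7501
id=9: user_limit=7587 → 7587
id=10: user_limit=2773 → 2773
id=11: user_limit=8535 → 8535
id=12: user_limit=NULL, plan_limit=9891 → 9891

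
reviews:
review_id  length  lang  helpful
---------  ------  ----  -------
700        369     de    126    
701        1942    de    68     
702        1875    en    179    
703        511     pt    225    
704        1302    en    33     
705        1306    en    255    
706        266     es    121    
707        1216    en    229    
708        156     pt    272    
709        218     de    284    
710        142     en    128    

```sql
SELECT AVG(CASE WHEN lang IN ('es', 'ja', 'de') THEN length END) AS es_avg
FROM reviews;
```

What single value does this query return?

698.75

review_id=700: ✓ → 369
review_id=701: ✓ → 1942
review_id=702: ✗
review_id=703: ✗
review_id=704: ✗
review_id=705: ✗
review_id=706: ✓ → 266
review_id=707: ✗
review_id=708: ✗
review_id=709: ✓ → 218
review_id=710: ✗
es_avg = (369 + 1942 + 266 + 218) / 4 = 698.75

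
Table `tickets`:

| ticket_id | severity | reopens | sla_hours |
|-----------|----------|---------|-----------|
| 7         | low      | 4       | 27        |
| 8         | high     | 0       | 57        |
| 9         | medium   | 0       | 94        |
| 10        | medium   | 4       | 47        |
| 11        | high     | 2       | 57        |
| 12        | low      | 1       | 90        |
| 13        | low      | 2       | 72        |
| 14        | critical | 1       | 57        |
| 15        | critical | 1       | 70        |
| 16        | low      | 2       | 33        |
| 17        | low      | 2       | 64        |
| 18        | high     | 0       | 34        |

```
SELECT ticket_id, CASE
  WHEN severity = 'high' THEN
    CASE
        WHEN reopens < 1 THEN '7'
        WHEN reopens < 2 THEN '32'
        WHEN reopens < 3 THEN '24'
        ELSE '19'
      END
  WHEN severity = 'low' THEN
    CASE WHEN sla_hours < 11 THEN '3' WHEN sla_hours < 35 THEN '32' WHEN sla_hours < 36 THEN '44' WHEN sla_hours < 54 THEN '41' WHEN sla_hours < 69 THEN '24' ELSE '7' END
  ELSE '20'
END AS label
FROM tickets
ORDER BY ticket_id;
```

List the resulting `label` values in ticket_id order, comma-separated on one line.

32, 7, 20, 20, 24, 7, 7, 20, 20, 32, 24, 7

ticket_id=7: severity='low' → inner[sla_hours < 35] → 32
ticket_id=8: severity='high' → inner[reopens < 1] → 7
ticket_id=9: severity='medium' → outer ELSE → 20
ticket_id=10: severity='medium' → outer ELSE → 20
ticket_id=11: severity='high' → inner[reopens < 3] → 24
ticket_id=12: severity='low' → inner[ELSE] → 7
ticket_id=13: severity='low' → inner[ELSE] → 7
ticket_id=14: severity='critical' → outer ELSE → 20
ticket_id=15: severity='critical' → outer ELSE → 20
ticket_id=16: severity='low' → inner[sla_hours < 35] → 32
ticket_id=17: severity='low' → inner[sla_hours < 69] → 24
ticket_id=18: severity='high' → inner[reopens < 1] → 7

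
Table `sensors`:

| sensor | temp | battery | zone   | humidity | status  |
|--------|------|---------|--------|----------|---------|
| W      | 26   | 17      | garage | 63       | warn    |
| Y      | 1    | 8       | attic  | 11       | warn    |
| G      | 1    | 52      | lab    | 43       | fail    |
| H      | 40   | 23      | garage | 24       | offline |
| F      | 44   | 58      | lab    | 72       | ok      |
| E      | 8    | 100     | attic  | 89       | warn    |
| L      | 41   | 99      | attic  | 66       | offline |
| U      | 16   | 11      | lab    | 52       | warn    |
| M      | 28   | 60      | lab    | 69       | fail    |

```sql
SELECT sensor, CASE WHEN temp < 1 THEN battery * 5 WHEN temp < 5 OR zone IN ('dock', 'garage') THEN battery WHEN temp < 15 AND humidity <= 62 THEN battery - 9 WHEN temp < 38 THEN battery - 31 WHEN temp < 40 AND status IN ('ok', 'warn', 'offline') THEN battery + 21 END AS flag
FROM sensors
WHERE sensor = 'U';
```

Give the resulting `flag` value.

sensor = U: temp=16, battery=11, zone=lab, humidity=52, status=warn.
temp < 1 → false
temp < 5 OR zone IN ('dock', 'garage') → false
temp < 15 AND humidity <= 62 → false
temp < 38 → true → -20

-20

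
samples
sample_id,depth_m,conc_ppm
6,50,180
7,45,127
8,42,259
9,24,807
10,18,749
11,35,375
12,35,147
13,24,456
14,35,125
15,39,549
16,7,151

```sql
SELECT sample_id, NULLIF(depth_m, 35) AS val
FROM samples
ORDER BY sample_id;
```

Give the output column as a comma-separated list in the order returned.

sample_id=6: depth_m=50 vs 35: differ → 50
sample_id=7: depth_m=45 vs 35: differ → 45
sample_id=8: depth_m=42 vs 35: differ → 42
sample_id=9: depth_m=24 vs 35: differ → 24
sample_id=10: depth_m=18 vs 35: differ → 18
sample_id=11: depth_m=35 vs 35: equal → NULL
sample_id=12: depth_m=35 vs 35: equal → NULL
sample_id=13: depth_m=24 vs 35: differ → 24
sample_id=14: depth_m=35 vs 35: equal → NULL
sample_id=15: depth_m=39 vs 35: differ → 39
sample_id=16: depth_m=7 vs 35: differ → 7

50, 45, 42, 24, 18, NULL, NULL, 24, NULL, 39, 7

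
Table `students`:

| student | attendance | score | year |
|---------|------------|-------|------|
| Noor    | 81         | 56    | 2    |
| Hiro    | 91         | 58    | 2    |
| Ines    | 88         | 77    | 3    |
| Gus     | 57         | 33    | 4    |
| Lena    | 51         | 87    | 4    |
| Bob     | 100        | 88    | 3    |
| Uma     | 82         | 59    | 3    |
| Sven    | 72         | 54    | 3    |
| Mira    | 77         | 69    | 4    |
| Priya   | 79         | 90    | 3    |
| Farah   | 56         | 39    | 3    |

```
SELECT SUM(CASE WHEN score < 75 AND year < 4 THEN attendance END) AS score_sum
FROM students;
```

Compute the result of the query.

382

student=Noor: ✓ → 81
student=Hiro: ✓ → 91
student=Ines: ✗
student=Gus: ✗
student=Lena: ✗
student=Bob: ✗
student=Uma: ✓ → 82
student=Sven: ✓ → 72
student=Mira: ✗
student=Priya: ✗
student=Farah: ✓ → 56
score_sum = 81 + 91 + 82 + 72 + 56 = 382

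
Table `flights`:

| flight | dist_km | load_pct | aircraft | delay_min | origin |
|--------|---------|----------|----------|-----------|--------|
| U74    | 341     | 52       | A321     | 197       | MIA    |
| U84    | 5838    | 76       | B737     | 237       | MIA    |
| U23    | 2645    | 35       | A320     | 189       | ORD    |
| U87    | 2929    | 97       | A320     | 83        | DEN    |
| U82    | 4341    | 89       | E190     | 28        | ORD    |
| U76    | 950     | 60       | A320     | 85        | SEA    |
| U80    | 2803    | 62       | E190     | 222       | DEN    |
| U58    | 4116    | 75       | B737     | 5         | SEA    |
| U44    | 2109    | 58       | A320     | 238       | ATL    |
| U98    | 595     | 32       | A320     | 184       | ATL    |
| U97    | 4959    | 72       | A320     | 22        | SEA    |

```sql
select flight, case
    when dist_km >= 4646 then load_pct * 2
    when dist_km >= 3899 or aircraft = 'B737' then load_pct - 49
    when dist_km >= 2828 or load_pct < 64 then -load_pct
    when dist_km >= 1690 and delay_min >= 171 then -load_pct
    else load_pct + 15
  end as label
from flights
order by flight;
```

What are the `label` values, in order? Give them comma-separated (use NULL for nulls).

flight=U23: dist_km >= 2828 or load_pct < 64 → -35
flight=U44: dist_km >= 2828 or load_pct < 64 → -58
flight=U58: dist_km >= 3899 or aircraft = 'B737' → 26
flight=U74: dist_km >= 2828 or load_pct < 64 → -52
flight=U76: dist_km >= 2828 or load_pct < 64 → -60
flight=U80: dist_km >= 2828 or load_pct < 64 → -62
flight=U82: dist_km >= 3899 or aircraft = 'B737' → 40
flight=U84: dist_km >= 4646 → 152
flight=U87: dist_km >= 2828 or load_pct < 64 → -97
flight=U97: dist_km >= 4646 → 144
flight=U98: dist_km >= 2828 or load_pct < 64 → -32

-35, -58, 26, -52, -60, -62, 40, 152, -97, 144, -32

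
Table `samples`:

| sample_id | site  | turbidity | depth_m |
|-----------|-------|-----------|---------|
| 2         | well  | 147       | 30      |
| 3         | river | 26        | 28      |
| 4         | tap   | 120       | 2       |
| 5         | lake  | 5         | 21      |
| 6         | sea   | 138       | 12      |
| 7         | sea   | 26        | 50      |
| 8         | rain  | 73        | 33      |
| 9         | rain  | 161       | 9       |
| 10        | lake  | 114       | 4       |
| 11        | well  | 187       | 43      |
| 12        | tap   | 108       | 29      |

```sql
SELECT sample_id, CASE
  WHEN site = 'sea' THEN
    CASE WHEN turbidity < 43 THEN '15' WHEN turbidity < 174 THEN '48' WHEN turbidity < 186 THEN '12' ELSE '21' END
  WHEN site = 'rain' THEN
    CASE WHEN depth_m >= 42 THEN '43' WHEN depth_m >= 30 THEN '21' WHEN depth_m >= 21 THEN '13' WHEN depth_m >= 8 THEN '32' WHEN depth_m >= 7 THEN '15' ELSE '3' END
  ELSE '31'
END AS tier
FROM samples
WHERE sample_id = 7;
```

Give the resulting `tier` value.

sample_id = 7: site=sea, turbidity=26, depth_m=50.
site='sea' → inner[turbidity < 43] → 15

15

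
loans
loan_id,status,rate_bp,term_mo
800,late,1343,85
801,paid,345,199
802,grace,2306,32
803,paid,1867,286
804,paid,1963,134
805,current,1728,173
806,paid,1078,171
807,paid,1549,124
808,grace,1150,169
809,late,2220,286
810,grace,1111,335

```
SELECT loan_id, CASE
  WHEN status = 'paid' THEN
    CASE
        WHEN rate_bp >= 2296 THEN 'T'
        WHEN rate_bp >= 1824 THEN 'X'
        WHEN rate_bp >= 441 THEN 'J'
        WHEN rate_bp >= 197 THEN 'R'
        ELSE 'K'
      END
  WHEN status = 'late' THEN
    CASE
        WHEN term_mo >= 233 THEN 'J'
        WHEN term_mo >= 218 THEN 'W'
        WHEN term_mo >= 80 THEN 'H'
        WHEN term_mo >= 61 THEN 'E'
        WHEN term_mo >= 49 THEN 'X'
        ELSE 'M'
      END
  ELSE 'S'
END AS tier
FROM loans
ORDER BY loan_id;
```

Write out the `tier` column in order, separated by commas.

loan_id=800: status='late' → inner[term_mo >= 80] → H
loan_id=801: status='paid' → inner[rate_bp >= 197] → R
loan_id=802: status='grace' → outer ELSE → S
loan_id=803: status='paid' → inner[rate_bp >= 1824] → X
loan_id=804: status='paid' → inner[rate_bp >= 1824] → X
loan_id=805: status='current' → outer ELSE → S
loan_id=806: status='paid' → inner[rate_bp >= 441] → J
loan_id=807: status='paid' → inner[rate_bp >= 441] → J
loan_id=808: status='grace' → outer ELSE → S
loan_id=809: status='late' → inner[term_mo >= 233] → J
loan_id=810: status='grace' → outer ELSE → S

H, R, S, X, X, S, J, J, S, J, S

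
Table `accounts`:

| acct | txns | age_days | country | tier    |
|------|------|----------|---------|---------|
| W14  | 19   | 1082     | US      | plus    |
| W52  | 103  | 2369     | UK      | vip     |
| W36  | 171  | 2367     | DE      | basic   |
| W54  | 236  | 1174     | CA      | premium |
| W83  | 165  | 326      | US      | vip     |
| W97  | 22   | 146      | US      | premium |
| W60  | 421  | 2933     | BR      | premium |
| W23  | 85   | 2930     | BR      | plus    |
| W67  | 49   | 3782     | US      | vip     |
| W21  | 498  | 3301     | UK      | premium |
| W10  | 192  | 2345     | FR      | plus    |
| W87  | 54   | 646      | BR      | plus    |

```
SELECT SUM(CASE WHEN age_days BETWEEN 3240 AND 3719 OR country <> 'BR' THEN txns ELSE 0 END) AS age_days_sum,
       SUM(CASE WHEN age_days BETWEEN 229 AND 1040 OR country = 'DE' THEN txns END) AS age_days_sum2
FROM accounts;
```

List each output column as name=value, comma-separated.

age_days_sum=1455, age_days_sum2=390

[age_days_sum: age_days BETWEEN 3240 AND 3719 OR country <> 'BR']
acct=W14: ✓ → 19
acct=W52: ✓ → 103
acct=W36: ✓ → 171
acct=W54: ✓ → 236
acct=W83: ✓ → 165
acct=W97: ✓ → 22
acct=W60: ✗
acct=W23: ✗
acct=W67: ✓ → 49
acct=W21: ✓ → 498
acct=W10: ✓ → 192
acct=W87: ✗
age_days_sum = 19 + 103 + 171 + 236 + 165 + 22 + 49 + 498 + 192 = 1455
—
[age_days_sum2: age_days BETWEEN 229 AND 1040 OR country = 'DE']
acct=W14: ✗
acct=W52: ✗
acct=W36: ✓ → 171
acct=W54: ✗
acct=W83: ✓ → 165
acct=W97: ✗
acct=W60: ✗
acct=W23: ✗
acct=W67: ✗
acct=W21: ✗
acct=W10: ✗
acct=W87: ✓ → 54
age_days_sum2 = 171 + 165 + 54 = 390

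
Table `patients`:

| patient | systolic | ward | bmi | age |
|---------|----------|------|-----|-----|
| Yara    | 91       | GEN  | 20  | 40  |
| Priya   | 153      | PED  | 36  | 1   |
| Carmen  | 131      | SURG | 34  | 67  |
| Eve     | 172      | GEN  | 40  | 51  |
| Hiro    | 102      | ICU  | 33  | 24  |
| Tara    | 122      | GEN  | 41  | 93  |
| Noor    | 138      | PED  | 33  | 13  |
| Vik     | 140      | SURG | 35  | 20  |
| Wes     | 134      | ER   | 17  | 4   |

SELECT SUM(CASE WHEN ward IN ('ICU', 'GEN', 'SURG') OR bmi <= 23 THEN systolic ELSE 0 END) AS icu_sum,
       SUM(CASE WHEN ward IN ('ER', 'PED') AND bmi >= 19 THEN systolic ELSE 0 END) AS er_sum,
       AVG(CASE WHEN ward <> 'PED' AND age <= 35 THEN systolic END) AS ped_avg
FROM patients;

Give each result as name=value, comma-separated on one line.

[icu_sum: ward IN ('ICU', 'GEN', 'SURG') OR bmi <= 23]
patient=Yara: ✓ → 91
patient=Priya: ✗
patient=Carmen: ✓ → 131
patient=Eve: ✓ → 172
patient=Hiro: ✓ → 102
patient=Tara: ✓ → 122
patient=Noor: ✗
patient=Vik: ✓ → 140
patient=Wes: ✓ → 134
icu_sum = 91 + 131 + 172 + 102 + 122 + 140 + 134 = 892
—
[er_sum: ward IN ('ER', 'PED') AND bmi >= 19]
patient=Yara: ✗
patient=Priya: ✓ → 153
patient=Carmen: ✗
patient=Eve: ✗
patient=Hiro: ✗
patient=Tara: ✗
patient=Noor: ✓ → 138
patient=Vik: ✗
patient=Wes: ✗
er_sum = 153 + 138 = 291
—
[ped_avg: ward <> 'PED' AND age <= 35]
patient=Yara: ✗
patient=Priya: ✗
patient=Carmen: ✗
patient=Eve: ✗
patient=Hiro: ✓ → 102
patient=Tara: ✗
patient=Noor: ✗
patient=Vik: ✓ → 140
patient=Wes: ✓ → 134
ped_avg = (102 + 140 + 134) / 3 = 125.3333333333

icu_sum=892, er_sum=291, ped_avg=125.3333333333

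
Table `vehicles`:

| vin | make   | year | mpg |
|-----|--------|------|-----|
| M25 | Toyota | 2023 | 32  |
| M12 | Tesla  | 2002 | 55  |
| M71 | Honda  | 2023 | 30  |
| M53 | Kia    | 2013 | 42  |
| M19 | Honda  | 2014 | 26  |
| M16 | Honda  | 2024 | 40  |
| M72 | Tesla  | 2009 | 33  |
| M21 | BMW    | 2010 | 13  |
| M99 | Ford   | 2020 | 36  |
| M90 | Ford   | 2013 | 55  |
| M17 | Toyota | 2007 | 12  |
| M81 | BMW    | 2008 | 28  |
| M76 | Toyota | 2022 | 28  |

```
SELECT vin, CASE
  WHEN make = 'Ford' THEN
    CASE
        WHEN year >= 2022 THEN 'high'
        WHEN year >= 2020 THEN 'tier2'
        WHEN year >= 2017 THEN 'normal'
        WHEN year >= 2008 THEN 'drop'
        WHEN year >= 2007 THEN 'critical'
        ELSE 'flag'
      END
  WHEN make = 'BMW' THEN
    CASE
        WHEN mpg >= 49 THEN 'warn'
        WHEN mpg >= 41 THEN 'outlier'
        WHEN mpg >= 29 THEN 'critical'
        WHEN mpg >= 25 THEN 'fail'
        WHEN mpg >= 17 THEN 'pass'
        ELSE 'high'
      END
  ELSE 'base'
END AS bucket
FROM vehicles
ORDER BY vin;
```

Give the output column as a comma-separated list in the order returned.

base, base, base, base, high, base, base, base, base, base, fail, drop, tier2

vin=M12: make='Tesla' → outer ELSE → base
vin=M16: make='Honda' → outer ELSE → base
vin=M17: make='Toyota' → outer ELSE → base
vin=M19: make='Honda' → outer ELSE → base
vin=M21: make='BMW' → inner[ELSE] → high
vin=M25: make='Toyota' → outer ELSE → base
vin=M53: make='Kia' → outer ELSE → base
vin=M71: make='Honda' → outer ELSE → base
vin=M72: make='Tesla' → outer ELSE → base
vin=M76: make='Toyota' → outer ELSE → base
vin=M81: make='BMW' → inner[mpg >= 25] → fail
vin=M90: make='Ford' → inner[year >= 2008] → drop
vin=M99: make='Ford' → inner[year >= 2020] → tier2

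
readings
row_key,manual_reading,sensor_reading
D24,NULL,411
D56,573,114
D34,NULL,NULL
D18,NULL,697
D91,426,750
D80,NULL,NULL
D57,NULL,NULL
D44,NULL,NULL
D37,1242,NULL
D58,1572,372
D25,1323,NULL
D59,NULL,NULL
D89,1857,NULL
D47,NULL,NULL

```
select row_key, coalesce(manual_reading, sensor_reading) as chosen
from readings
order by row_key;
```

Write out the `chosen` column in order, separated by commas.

row_key=D18: manual_reading=NULL, sensor_reading=697 → 697
row_key=D24: manual_reading=NULL, sensor_reading=411 → 411
row_key=D25: manual_reading=1323 → 1323
row_key=D34: manual_reading=NULL, sensor_reading=NULL (all NULL) → NULL
row_key=D37: manual_reading=1242 → 1242
row_key=D44: manual_reading=NULL, sensor_reading=NULL (all NULL) → NULL
row_key=D47: manual_reading=NULL, sensor_reading=NULL (all NULL) → NULL
row_key=D56: manual_reading=573 → 573
row_key=D57: manual_reading=NULL, sensor_reading=NULL (all NULL) → NULL
row_key=D58: manual_reading=1572 → 1572
row_key=D59: manual_reading=NULL, sensor_reading=NULL (all NULL) → NULL
row_key=D80: manual_reading=NULL, sensor_reading=NULL (all NULL) → NULL
row_key=D89: manual_reading=1857 → 1857
row_key=D91: manual_reading=426 → 426

697, 411, 1323, NULL, 1242, NULL, NULL, 573, NULL, 1572, NULL, NULL, 1857, 426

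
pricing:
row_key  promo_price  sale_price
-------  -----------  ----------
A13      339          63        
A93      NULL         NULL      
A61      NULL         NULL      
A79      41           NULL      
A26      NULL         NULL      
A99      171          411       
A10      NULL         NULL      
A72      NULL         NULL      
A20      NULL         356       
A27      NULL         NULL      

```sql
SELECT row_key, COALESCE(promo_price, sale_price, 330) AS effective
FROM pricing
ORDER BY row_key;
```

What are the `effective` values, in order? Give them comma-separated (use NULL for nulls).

330, 339, 356, 330, 330, 330, 330, 41, 330, 171

row_key=A10: promo_price=NULL, sale_price=NULL, → literal 330 → 330
row_key=A13: promo_price=339 → 339
row_key=A20: promo_price=NULL, sale_price=356 → 356
row_key=A26: promo_price=NULL, sale_price=NULL, → literal 330 → 330
row_key=A27: promo_price=NULL, sale_price=NULL, → literal 330 → 330
row_key=A61: promo_price=NULL, sale_price=NULL, → literal 330 → 330
row_key=A72: promo_price=NULL, sale_price=NULL, → literal 330 → 330
row_key=A79: promo_price=41 → 41
row_key=A93: promo_price=NULL, sale_price=NULL, → literal 330 → 330
row_key=A99: promo_price=171 → 171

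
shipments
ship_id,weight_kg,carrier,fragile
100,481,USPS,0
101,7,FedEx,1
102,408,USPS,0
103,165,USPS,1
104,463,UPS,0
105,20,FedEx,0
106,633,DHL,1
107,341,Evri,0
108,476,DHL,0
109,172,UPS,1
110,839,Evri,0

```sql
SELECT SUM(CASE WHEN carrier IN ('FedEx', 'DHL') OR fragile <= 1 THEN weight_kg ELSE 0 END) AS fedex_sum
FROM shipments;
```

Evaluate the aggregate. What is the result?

4005

ship_id=100: ✓ → 481
ship_id=101: ✓ → 7
ship_id=102: ✓ → 408
ship_id=103: ✓ → 165
ship_id=104: ✓ → 463
ship_id=105: ✓ → 20
ship_id=106: ✓ → 633
ship_id=107: ✓ → 341
ship_id=108: ✓ → 476
ship_id=109: ✓ → 172
ship_id=110: ✓ → 839
fedex_sum = 481 + 7 + 408 + 165 + 463 + 20 + 633 + 341 + 476 + 172 + 839 = 4005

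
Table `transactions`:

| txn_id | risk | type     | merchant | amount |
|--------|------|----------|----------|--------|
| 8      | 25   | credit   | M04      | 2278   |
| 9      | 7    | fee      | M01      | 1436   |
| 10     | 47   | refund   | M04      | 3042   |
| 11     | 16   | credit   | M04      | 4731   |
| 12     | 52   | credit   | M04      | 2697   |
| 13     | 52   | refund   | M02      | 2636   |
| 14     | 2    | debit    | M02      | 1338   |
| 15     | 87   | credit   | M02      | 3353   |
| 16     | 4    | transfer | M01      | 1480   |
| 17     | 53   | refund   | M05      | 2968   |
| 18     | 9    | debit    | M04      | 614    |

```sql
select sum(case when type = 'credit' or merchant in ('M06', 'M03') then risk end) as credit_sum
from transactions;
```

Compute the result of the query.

txn_id=8: ✓ → 25
txn_id=9: ✗
txn_id=10: ✗
txn_id=11: ✓ → 16
txn_id=12: ✓ → 52
txn_id=13: ✗
txn_id=14: ✗
txn_id=15: ✓ → 87
txn_id=16: ✗
txn_id=17: ✗
txn_id=18: ✗
credit_sum = 25 + 16 + 52 + 87 = 180

180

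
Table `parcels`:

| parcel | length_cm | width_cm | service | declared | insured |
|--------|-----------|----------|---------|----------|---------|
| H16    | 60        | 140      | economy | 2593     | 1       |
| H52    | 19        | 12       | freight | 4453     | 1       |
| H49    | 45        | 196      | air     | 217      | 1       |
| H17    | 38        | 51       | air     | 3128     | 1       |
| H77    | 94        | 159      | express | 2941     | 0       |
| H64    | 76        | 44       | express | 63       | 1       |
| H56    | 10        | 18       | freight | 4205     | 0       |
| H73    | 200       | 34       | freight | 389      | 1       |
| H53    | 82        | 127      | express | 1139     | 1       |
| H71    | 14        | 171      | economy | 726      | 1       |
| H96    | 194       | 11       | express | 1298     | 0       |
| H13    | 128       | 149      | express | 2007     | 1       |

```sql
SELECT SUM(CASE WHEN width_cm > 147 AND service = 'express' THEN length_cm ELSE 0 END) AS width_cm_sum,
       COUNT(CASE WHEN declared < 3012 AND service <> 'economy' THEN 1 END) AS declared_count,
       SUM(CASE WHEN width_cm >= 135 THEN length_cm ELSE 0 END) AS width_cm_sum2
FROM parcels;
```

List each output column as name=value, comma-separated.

width_cm_sum=222, declared_count=7, width_cm_sum2=341

[width_cm_sum: width_cm > 147 AND service = 'express']
parcel=H16: ✗
parcel=H52: ✗
parcel=H49: ✗
parcel=H17: ✗
parcel=H77: ✓ → 94
parcel=H64: ✗
parcel=H56: ✗
parcel=H73: ✗
parcel=H53: ✗
parcel=H71: ✗
parcel=H96: ✗
parcel=H13: ✓ → 128
width_cm_sum = 94 + 128 = 222
—
[declared_count: declared < 3012 AND service <> 'economy']
parcel=H16: ✗
parcel=H52: ✗
parcel=H49: ✓ → 1
parcel=H17: ✗
parcel=H77: ✓ → 1
parcel=H64: ✓ → 1
parcel=H56: ✗
parcel=H73: ✓ → 1
parcel=H53: ✓ → 1
parcel=H71: ✗
parcel=H96: ✓ → 1
parcel=H13: ✓ → 1
declared_count = COUNT(1, 1, 1, 1, 1, 1, 1) = 7
—
[width_cm_sum2: width_cm >= 135]
parcel=H16: ✓ → 60
parcel=H52: ✗
parcel=H49: ✓ → 45
parcel=H17: ✗
parcel=H77: ✓ → 94
parcel=H64: ✗
parcel=H56: ✗
parcel=H73: ✗
parcel=H53: ✗
parcel=H71: ✓ → 14
parcel=H96: ✗
parcel=H13: ✓ → 128
width_cm_sum2 = 60 + 45 + 94 + 14 + 128 = 341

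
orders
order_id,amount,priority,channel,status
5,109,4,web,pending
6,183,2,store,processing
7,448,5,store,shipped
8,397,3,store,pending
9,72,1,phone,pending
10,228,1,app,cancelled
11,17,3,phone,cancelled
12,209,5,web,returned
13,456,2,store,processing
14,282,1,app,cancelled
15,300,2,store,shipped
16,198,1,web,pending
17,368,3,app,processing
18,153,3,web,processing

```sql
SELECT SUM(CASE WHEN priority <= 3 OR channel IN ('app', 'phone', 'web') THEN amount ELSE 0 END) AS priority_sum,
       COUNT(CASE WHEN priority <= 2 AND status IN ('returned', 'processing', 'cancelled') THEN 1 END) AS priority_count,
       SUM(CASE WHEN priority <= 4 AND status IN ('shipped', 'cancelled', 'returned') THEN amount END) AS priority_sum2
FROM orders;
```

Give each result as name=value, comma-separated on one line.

priority_sum=2972, priority_count=4, priority_sum2=827

[priority_sum: priority <= 3 OR channel IN ('app', 'phone', 'web')]
order_id=5: ✓ → 109
order_id=6: ✓ → 183
order_id=7: ✗
order_id=8: ✓ → 397
order_id=9: ✓ → 72
order_id=10: ✓ → 228
order_id=11: ✓ → 17
order_id=12: ✓ → 209
order_id=13: ✓ → 456
order_id=14: ✓ → 282
order_id=15: ✓ → 300
order_id=16: ✓ → 198
order_id=17: ✓ → 368
order_id=18: ✓ → 153
priority_sum = 109 + 183 + 397 + 72 + 228 + 17 + 209 + 456 + 282 + 300 + 198 + 368 + 153 = 2972
—
[priority_count: priority <= 2 AND status IN ('returned', 'processing', 'cancelled')]
order_id=5: ✗
order_id=6: ✓ → 1
order_id=7: ✗
order_id=8: ✗
order_id=9: ✗
order_id=10: ✓ → 1
order_id=11: ✗
order_id=12: ✗
order_id=13: ✓ → 1
order_id=14: ✓ → 1
order_id=15: ✗
order_id=16: ✗
order_id=17: ✗
order_id=18: ✗
priority_count = COUNT(1, 1, 1, 1) = 4
—
[priority_sum2: priority <= 4 AND status IN ('shipped', 'cancelled', 'returned')]
order_id=5: ✗
order_id=6: ✗
order_id=7: ✗
order_id=8: ✗
order_id=9: ✗
order_id=10: ✓ → 228
order_id=11: ✓ → 17
order_id=12: ✗
order_id=13: ✗
order_id=14: ✓ → 282
order_id=15: ✓ → 300
order_id=16: ✗
order_id=17: ✗
order_id=18: ✗
priority_sum2 = 228 + 17 + 282 + 300 = 827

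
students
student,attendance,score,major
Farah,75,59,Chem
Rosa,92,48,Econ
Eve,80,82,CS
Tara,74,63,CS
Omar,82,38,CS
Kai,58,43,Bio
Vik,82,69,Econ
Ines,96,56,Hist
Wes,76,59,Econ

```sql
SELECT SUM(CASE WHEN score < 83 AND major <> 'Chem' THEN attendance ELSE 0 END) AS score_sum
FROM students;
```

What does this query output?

640

student=Farah: ✗
student=Rosa: ✓ → 92
student=Eve: ✓ → 80
student=Tara: ✓ → 74
student=Omar: ✓ → 82
student=Kai: ✓ → 58
student=Vik: ✓ → 82
student=Ines: ✓ → 96
student=Wes: ✓ → 76
score_sum = 92 + 80 + 74 + 82 + 58 + 82 + 96 + 76 = 640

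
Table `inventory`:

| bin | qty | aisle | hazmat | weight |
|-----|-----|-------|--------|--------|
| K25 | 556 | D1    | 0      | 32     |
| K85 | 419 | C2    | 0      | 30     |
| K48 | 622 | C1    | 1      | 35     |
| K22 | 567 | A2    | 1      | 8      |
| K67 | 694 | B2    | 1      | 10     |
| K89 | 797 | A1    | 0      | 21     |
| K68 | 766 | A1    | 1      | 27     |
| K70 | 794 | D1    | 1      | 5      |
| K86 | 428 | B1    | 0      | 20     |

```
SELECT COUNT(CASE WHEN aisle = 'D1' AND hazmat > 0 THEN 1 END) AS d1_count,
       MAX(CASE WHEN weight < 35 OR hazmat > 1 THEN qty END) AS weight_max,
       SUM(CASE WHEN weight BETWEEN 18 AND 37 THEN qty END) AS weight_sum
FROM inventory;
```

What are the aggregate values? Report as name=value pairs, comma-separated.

d1_count=1, weight_max=797, weight_sum=3588

[d1_count: aisle = 'D1' AND hazmat > 0]
bin=K25: ✗
bin=K85: ✗
bin=K48: ✗
bin=K22: ✗
bin=K67: ✗
bin=K89: ✗
bin=K68: ✗
bin=K70: ✓ → 1
bin=K86: ✗
d1_count = COUNT(1) = 1
—
[weight_max: weight < 35 OR hazmat > 1]
bin=K25: ✓ → 556
bin=K85: ✓ → 419
bin=K48: ✗
bin=K22: ✓ → 567
bin=K67: ✓ → 694
bin=K89: ✓ → 797
bin=K68: ✓ → 766
bin=K70: ✓ → 794
bin=K86: ✓ → 428
weight_max = MAX(556, 419, 567, 694, 797, 766, 794, 428) = 797
—
[weight_sum: weight BETWEEN 18 AND 37]
bin=K25: ✓ → 556
bin=K85: ✓ → 419
bin=K48: ✓ → 622
bin=K22: ✗
bin=K67: ✗
bin=K89: ✓ → 797
bin=K68: ✓ → 766
bin=K70: ✗
bin=K86: ✓ → 428
weight_sum = 556 + 419 + 622 + 797 + 766 + 428 = 3588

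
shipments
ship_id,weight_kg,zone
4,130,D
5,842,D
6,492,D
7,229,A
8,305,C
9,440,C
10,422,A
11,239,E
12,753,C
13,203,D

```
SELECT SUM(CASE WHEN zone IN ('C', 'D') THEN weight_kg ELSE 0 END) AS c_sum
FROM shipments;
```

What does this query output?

ship_id=4: ✓ → 130
ship_id=5: ✓ → 842
ship_id=6: ✓ → 492
ship_id=7: ✗
ship_id=8: ✓ → 305
ship_id=9: ✓ → 440
ship_id=10: ✗
ship_id=11: ✗
ship_id=12: ✓ → 753
ship_id=13: ✓ → 203
c_sum = 130 + 842 + 492 + 305 + 440 + 753 + 203 = 3165

3165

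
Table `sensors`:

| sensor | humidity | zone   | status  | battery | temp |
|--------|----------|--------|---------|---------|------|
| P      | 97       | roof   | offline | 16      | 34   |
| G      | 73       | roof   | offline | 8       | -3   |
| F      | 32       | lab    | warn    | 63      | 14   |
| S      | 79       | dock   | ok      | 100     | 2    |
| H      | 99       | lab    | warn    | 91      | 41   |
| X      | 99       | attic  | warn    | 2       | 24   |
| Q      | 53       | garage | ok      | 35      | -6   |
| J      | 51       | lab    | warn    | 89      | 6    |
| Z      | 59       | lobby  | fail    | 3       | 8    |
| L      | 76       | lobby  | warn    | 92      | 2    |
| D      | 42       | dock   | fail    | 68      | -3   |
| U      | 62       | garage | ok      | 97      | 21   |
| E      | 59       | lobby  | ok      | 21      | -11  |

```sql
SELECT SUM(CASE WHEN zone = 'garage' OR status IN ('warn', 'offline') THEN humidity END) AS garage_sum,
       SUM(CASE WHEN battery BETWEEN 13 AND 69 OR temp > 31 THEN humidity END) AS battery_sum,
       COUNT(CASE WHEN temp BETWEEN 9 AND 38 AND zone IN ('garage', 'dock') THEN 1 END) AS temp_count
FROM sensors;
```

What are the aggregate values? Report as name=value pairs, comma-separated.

garage_sum=642, battery_sum=382, temp_count=1

[garage_sum: zone = 'garage' OR status IN ('warn', 'offline')]
sensor=P: ✓ → 97
sensor=G: ✓ → 73
sensor=F: ✓ → 32
sensor=S: ✗
sensor=H: ✓ → 99
sensor=X: ✓ → 99
sensor=Q: ✓ → 53
sensor=J: ✓ → 51
sensor=Z: ✗
sensor=L: ✓ → 76
sensor=D: ✗
sensor=U: ✓ → 62
sensor=E: ✗
garage_sum = 97 + 73 + 32 + 99 + 99 + 53 + 51 + 76 + 62 = 642
—
[battery_sum: battery BETWEEN 13 AND 69 OR temp > 31]
sensor=P: ✓ → 97
sensor=G: ✗
sensor=F: ✓ → 32
sensor=S: ✗
sensor=H: ✓ → 99
sensor=X: ✗
sensor=Q: ✓ → 53
sensor=J: ✗
sensor=Z: ✗
sensor=L: ✗
sensor=D: ✓ → 42
sensor=U: ✗
sensor=E: ✓ → 59
battery_sum = 97 + 32 + 99 + 53 + 42 + 59 = 382
—
[temp_count: temp BETWEEN 9 AND 38 AND zone IN ('garage', 'dock')]
sensor=P: ✗
sensor=G: ✗
sensor=F: ✗
sensor=S: ✗
sensor=H: ✗
sensor=X: ✗
sensor=Q: ✗
sensor=J: ✗
sensor=Z: ✗
sensor=L: ✗
sensor=D: ✗
sensor=U: ✓ → 1
sensor=E: ✗
temp_count = COUNT(1) = 1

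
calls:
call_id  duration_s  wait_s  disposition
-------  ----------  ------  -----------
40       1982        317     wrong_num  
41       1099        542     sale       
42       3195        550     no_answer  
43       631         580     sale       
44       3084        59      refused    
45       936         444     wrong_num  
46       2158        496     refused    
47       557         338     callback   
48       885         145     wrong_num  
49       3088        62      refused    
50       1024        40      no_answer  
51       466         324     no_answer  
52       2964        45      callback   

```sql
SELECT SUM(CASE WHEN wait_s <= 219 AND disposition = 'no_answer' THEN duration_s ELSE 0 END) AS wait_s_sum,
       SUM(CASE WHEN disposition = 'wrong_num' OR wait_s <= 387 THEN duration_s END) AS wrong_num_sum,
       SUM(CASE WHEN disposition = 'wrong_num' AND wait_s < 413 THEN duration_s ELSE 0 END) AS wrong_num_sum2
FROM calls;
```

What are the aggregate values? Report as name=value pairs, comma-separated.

[wait_s_sum: wait_s <= 219 AND disposition = 'no_answer']
call_id=40: ✗
call_id=41: ✗
call_id=42: ✗
call_id=43: ✗
call_id=44: ✗
call_id=45: ✗
call_id=46: ✗
call_id=47: ✗
call_id=48: ✗
call_id=49: ✗
call_id=50: ✓ → 1024
call_id=51: ✗
call_id=52: ✗
wait_s_sum = 1024
—
[wrong_num_sum: disposition = 'wrong_num' OR wait_s <= 387]
call_id=40: ✓ → 1982
call_id=41: ✗
call_id=42: ✗
call_id=43: ✗
call_id=44: ✓ → 3084
call_id=45: ✓ → 936
call_id=46: ✗
call_id=47: ✓ → 557
call_id=48: ✓ → 885
call_id=49: ✓ → 3088
call_id=50: ✓ → 1024
call_id=51: ✓ → 466
call_id=52: ✓ → 2964
wrong_num_sum = 1982 + 3084 + 936 + 557 + 885 + 3088 + 1024 + 466 + 2964 = 14986
—
[wrong_num_sum2: disposition = 'wrong_num' AND wait_s < 413]
call_id=40: ✓ → 1982
call_id=41: ✗
call_id=42: ✗
call_id=43: ✗
call_id=44: ✗
call_id=45: ✗
call_id=46: ✗
call_id=47: ✗
call_id=48: ✓ → 885
call_id=49: ✗
call_id=50: ✗
call_id=51: ✗
call_id=52: ✗
wrong_num_sum2 = 1982 + 885 = 2867

wait_s_sum=1024, wrong_num_sum=14986, wrong_num_sum2=2867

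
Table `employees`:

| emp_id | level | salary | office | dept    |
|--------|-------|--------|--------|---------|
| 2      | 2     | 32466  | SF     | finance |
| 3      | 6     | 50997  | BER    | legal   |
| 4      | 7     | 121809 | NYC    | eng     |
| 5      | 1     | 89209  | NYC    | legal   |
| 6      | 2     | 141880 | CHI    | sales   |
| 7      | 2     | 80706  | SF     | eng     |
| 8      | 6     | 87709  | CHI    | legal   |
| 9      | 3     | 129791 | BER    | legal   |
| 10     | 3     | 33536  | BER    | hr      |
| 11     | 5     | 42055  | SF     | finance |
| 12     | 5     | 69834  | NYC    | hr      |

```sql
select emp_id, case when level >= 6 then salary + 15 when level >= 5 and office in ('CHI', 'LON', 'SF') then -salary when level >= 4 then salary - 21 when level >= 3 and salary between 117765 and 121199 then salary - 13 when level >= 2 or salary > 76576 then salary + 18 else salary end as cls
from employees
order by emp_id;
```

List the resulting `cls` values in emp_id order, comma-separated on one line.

emp_id=2: level >= 2 or salary > 76576 → 32484
emp_id=3: level >= 6 → 51012
emp_id=4: level >= 6 → 121824
emp_id=5: level >= 2 or salary > 76576 → 89227
emp_id=6: level >= 2 or salary > 76576 → 141898
emp_id=7: level >= 2 or salary > 76576 → 80724
emp_id=8: level >= 6 → 87724
emp_id=9: level >= 2 or salary > 76576 → 129809
emp_id=10: level >= 2 or salary > 76576 → 33554
emp_id=11: level >= 5 and office in ('CHI', 'LON', 'SF') → -42055
emp_id=12: level >= 4 → 69813

32484, 51012, 121824, 89227, 141898, 80724, 87724, 129809, 33554, -42055, 69813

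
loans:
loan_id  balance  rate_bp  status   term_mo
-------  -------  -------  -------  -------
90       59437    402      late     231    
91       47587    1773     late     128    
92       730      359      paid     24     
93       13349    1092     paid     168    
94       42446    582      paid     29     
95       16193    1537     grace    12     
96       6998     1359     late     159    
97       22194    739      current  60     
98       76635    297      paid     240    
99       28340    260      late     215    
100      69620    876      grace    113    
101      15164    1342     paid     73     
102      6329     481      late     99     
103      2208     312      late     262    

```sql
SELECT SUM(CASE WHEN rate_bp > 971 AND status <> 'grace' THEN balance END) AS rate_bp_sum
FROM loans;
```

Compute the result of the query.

83098

loan_id=90: ✗
loan_id=91: ✓ → 47587
loan_id=92: ✗
loan_id=93: ✓ → 13349
loan_id=94: ✗
loan_id=95: ✗
loan_id=96: ✓ → 6998
loan_id=97: ✗
loan_id=98: ✗
loan_id=99: ✗
loan_id=100: ✗
loan_id=101: ✓ → 15164
loan_id=102: ✗
loan_id=103: ✗
rate_bp_sum = 47587 + 13349 + 6998 + 15164 = 83098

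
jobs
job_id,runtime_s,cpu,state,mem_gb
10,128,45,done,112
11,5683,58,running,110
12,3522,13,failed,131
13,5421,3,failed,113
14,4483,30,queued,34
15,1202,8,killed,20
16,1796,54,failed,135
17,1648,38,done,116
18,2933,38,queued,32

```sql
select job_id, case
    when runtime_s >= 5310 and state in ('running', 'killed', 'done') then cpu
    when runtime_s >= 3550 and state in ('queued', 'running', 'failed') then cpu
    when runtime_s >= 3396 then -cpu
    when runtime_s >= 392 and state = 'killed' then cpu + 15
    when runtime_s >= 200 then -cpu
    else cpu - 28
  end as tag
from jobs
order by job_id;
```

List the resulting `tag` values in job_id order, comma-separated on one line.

17, 58, -13, 3, 30, 23, -54, -38, -38

job_id=10: ELSE → 17
job_id=11: runtime_s >= 5310 and state in ('running', 'killed', 'done') → 58
job_id=12: runtime_s >= 3396 → -13
job_id=13: runtime_s >= 3550 and state in ('queued', 'running', 'failed') → 3
job_id=14: runtime_s >= 3550 and state in ('queued', 'running', 'failed') → 30
job_id=15: runtime_s >= 392 and state = 'killed' → 23
job_id=16: runtime_s >= 200 → -54
job_id=17: runtime_s >= 200 → -38
job_id=18: runtime_s >= 200 → -38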